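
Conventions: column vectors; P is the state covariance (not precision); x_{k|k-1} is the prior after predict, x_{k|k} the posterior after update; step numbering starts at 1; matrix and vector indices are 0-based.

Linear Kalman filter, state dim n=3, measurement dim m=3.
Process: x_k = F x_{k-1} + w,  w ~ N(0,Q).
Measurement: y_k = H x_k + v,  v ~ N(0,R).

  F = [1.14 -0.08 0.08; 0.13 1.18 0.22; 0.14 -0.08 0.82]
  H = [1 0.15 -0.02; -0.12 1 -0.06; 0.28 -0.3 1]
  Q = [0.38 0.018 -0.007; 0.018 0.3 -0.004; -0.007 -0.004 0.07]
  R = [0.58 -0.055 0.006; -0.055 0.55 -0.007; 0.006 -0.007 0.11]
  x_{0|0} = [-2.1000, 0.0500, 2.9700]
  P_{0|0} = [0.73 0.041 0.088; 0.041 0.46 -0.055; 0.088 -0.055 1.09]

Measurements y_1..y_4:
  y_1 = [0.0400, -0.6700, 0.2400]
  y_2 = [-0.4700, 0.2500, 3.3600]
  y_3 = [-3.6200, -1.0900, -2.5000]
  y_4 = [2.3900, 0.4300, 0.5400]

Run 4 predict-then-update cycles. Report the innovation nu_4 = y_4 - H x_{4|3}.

innov = [6.0343, 0.3197, 1.8702]

step 1: x^-=[-2.1604, 0.4394, 2.1374]  P^-=[1.3479 0.1754 0.2670; 0.1754 0.9947 0.1287; 0.2670 0.1287 0.8467]  S=[1.9918 0.0866 0.5620; 0.0866 1.5134 -0.2516; 0.5620 -0.2516 1.1947]  K=[0.6319 -0.0050 0.1970; 0.1453 0.6236 -0.0380; -0.1051 0.1734 0.8249]  nu=[2.1772, -1.2404, -1.1607]  x^+=[-1.0072, 0.0263, 0.7361]  P^+=[0.3663 0.0005 -0.0769; 0.0005 0.3410 0.0945; -0.0769 0.0945 0.1388]
step 2: x^-=[-1.0914, 0.0620, 0.4605]  P^-=[0.8438 0.0304 -0.0169; 0.0304 0.8325 0.0748; -0.0169 0.0748 0.1426]  S=[1.4519 -0.0026 0.1890; -0.0026 1.3786 -0.2056; 0.1890 -0.2056 0.3343]  K=[0.5427 -0.0018 0.3211; 0.1366 0.5642 -0.2282; -0.0648 0.1171 0.4540]  nu=[0.6213, 0.0846, 3.2237]  x^+=[0.2809, -0.5410, 1.8938]  P^+=[0.3155 0.0018 -0.0492; 0.0018 0.3084 0.0638; -0.0492 0.0638 0.0816]
step 3: x^-=[0.5150, -0.1852, 1.6355]  P^-=[0.7825 0.0316 -0.0006; 0.0316 0.7696 0.0415; -0.0006 0.0415 0.1134]  S=[1.3891 -0.0035 0.1859; -0.0035 1.3187 -0.2187; 0.1859 -0.2187 0.3234]  K=[0.5190 0.0133 0.3569; 0.1442 0.5326 -0.2810; -0.0515 0.0932 0.4041]  nu=[-4.0745, -0.7449, -4.3353]  x^+=[-3.1568, 0.0490, 0.0240]  P^+=[0.3002 0.0100 -0.0388; 0.0100 0.2912 0.0508; -0.0388 0.0508 0.0696]
step 4: x^-=[-3.6007, -0.3473, -0.4262]  P^-=[0.7628 0.0433 0.0060; 0.0433 0.7412 0.0310; 0.0060 0.0310 0.1087]  S=[1.3721 0.0060 0.1837; 0.0060 1.2885 -0.2171; 0.1837 -0.2171 0.3227]  K=[0.5119 0.0210 0.3629; 0.1487 0.5202 -0.2901; -0.0475 0.0857 0.3980]  nu=[6.0343, 0.3197, 1.8702]  x^+=[0.1739, 0.1736, 0.0589]  P^+=[0.2951 0.0141 -0.0355; 0.0141 0.2844 0.0467; -0.0355 0.0467 0.0669]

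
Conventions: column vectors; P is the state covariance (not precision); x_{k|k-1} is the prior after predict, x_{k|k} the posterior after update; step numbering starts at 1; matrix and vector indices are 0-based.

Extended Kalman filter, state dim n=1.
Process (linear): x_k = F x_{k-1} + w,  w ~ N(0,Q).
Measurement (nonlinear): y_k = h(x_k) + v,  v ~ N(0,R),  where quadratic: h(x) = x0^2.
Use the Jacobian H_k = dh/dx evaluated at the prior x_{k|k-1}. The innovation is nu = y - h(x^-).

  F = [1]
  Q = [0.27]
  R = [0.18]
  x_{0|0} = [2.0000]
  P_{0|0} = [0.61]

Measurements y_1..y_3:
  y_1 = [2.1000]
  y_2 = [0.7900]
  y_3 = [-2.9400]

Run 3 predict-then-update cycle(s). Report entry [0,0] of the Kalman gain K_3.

K[0,0] = 0.4153

step 1: x^-=[2.0000]  P^-=[0.8800]  H_jac=[4.0000]  S=[14.2600]  K=[0.2468]  nu=[-1.9000]  x^+=[1.5310]  P^+=[0.0111]
step 2: x^-=[1.5310]  P^-=[0.2811]  H_jac=[3.0620]  S=[2.8156]  K=[0.3057]  nu=[-1.5539]  x^+=[1.0559]  P^+=[0.0180]
step 3: x^-=[1.0559]  P^-=[0.2880]  H_jac=[2.1119]  S=[1.4644]  K=[0.4153]  nu=[-4.0550]  x^+=[-0.6281]  P^+=[0.0354]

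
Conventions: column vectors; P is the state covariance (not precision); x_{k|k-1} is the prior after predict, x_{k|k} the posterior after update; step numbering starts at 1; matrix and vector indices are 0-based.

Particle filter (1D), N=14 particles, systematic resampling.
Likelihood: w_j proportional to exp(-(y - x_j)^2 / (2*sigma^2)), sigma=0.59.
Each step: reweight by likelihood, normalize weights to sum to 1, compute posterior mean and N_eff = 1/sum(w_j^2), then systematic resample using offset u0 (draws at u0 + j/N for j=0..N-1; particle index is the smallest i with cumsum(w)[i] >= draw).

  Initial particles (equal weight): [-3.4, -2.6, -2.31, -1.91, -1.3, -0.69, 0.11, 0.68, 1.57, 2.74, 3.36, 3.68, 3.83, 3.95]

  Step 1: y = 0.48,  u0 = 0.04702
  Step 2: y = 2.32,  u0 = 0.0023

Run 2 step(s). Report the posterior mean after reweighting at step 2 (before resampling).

post_mean = 1.3400

step 1: w=[0.0000, 0.0000, 0.0000, 0.0001, 0.0050, 0.0667, 0.3914, 0.4499, 0.0865, 0.0003, 0.0000, 0.0000, 0.0000, 0.0000]  mean=0.4328  Neff=2.7205  idx=[5, 6, 6, 6, 6, 6, 7, 7, 7, 7, 7, 7, 7, 8]
step 2: w=[0.0000, 0.0015, 0.0015, 0.0015, 0.0015, 0.0015, 0.0352, 0.0352, 0.0352, 0.0352, 0.0352, 0.0352, 0.0352, 0.7464]  mean=1.3400  Neff=1.7677  idx=[2, 7, 9, 11, 13, 13, 13, 13, 13, 13, 13, 13, 13, 13]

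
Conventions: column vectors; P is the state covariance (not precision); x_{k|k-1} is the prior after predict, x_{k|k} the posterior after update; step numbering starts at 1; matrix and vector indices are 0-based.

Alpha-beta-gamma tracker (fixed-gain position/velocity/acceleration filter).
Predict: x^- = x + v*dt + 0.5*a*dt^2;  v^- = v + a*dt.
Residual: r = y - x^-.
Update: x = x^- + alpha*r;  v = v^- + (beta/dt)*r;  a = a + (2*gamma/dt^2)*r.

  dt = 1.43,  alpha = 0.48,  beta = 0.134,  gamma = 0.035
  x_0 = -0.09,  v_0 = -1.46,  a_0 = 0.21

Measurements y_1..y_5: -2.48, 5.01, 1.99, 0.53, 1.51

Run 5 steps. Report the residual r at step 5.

step 1: x_pred=-1.9631  r=-0.5169  x^+=-2.2112  v^+=-1.2081  a^+=0.1923
step 2: x_pred=-3.7422  r=8.7522  x^+=0.4588  v^+=-0.1130  a^+=0.4919
step 3: x_pred=0.8002  r=1.1898  x^+=1.3713  v^+=0.7019  a^+=0.5326
step 4: x_pred=2.9196  r=-2.3896  x^+=1.7726  v^+=1.2397  a^+=0.4508
step 5: x_pred=4.0063  r=-2.4963  x^+=2.8081  v^+=1.6504  a^+=0.3654

resid = -2.4963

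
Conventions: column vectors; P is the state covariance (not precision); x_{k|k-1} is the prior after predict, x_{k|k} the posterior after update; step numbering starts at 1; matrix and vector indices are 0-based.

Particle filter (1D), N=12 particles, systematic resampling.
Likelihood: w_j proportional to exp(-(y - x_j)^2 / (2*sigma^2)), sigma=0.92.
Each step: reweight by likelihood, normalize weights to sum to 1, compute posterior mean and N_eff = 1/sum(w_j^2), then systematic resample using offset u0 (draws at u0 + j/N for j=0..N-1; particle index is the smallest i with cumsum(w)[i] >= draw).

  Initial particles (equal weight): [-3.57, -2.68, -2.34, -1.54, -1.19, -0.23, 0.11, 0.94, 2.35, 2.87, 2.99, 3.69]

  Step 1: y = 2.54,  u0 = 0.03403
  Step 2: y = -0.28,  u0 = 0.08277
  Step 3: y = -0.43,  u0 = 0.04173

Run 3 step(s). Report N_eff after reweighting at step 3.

step 1: w=[0.0000, 0.0000, 0.0000, 0.0000, 0.0001, 0.0031, 0.0087, 0.0625, 0.2778, 0.2661, 0.2518, 0.1299]  mean=2.7078  Neff=4.3054  idx=[7, 8, 8, 8, 9, 9, 9, 9, 10, 10, 10, 11]
step 2: w=[0.8605, 0.0348, 0.0348, 0.0348, 0.0059, 0.0059, 0.0059, 0.0059, 0.0037, 0.0037, 0.0037, 0.0002]  mean=1.1565  Neff=1.3437  idx=[0, 0, 0, 0, 0, 0, 0, 0, 0, 0, 2, 10]
step 3: w=[0.0997, 0.0997, 0.0997, 0.0997, 0.0997, 0.0997, 0.0997, 0.0997, 0.0997, 0.0997, 0.0031, 0.0003]  mean=0.9450  Neff=10.0682  idx=[0, 1, 2, 2, 3, 4, 5, 6, 7, 7, 8, 9]

N_eff = 10.0682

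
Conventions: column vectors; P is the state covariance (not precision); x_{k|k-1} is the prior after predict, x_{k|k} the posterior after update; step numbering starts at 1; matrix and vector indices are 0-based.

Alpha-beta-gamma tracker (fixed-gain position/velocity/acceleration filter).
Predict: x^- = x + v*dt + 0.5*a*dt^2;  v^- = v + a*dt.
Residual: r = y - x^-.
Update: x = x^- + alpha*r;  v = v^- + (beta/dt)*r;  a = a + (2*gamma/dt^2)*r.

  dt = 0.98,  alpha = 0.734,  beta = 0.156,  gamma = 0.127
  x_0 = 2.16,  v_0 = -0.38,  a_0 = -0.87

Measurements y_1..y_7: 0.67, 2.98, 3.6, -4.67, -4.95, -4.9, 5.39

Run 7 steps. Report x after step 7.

step 1: x_pred=1.3698  r=-0.6998  x^+=0.8562  v^+=-1.3440  a^+=-1.0551
step 2: x_pred=-0.9676  r=3.9476  x^+=1.9299  v^+=-1.7496  a^+=-0.0110
step 3: x_pred=0.2100  r=3.3900  x^+=2.6983  v^+=-1.2208  a^+=0.8855
step 4: x_pred=1.9271  r=-6.5971  x^+=-2.9152  v^+=-1.4031  a^+=-0.8593
step 5: x_pred=-4.7029  r=-0.2471  x^+=-4.8843  v^+=-2.2845  a^+=-0.9246
step 6: x_pred=-7.5671  r=2.6671  x^+=-5.6095  v^+=-2.7661  a^+=-0.2192
step 7: x_pred=-8.4255  r=13.8155  x^+=1.7151  v^+=-0.7818  a^+=3.4346

x_post = 1.7151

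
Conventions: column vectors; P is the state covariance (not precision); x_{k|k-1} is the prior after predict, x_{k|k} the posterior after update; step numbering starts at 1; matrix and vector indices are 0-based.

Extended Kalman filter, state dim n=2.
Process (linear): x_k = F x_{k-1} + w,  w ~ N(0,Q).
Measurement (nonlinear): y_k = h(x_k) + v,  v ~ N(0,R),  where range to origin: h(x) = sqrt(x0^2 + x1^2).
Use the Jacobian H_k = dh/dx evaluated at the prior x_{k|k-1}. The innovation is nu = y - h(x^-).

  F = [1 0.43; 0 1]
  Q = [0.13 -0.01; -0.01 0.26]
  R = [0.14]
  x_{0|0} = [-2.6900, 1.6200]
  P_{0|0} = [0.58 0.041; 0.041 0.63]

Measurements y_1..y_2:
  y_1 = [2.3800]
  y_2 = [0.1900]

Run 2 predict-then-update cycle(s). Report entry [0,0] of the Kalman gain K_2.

K[0,0] = -0.2923

step 1: x^-=[-1.9934, 1.6200]  P^-=[0.8617 0.3019; 0.3019 0.8900]  H_jac=[-0.7760 0.6307]  S=[0.7175]  K=[-0.6667; 0.4558]  nu=[-0.1887]  x^+=[-1.8676, 1.5340]  P^+=[0.5428 0.5199; 0.5199 0.7409]
step 2: x^-=[-1.2080, 1.5340]  P^-=[1.2570 0.8285; 0.8285 1.0009]  H_jac=[-0.6187 0.7856]  S=[0.4335]  K=[-0.2923; 0.6316]  nu=[-1.7625]  x^+=[-0.6928, 0.4208]  P^+=[1.2199 0.9086; 0.9086 0.8280]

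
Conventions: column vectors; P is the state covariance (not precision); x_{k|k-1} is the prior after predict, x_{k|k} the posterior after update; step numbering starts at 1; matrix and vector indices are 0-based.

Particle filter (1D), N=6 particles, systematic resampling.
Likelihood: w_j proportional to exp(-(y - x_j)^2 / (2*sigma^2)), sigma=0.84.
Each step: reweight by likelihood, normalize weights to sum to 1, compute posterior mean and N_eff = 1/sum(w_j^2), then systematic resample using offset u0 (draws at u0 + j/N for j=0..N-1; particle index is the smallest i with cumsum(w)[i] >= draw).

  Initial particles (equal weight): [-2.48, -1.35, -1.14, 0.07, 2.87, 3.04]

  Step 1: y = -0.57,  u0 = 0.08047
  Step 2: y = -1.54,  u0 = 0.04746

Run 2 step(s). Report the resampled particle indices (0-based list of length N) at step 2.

step 1: w=[0.0332, 0.2865, 0.3503, 0.3299, 0.0001, 0.0000]  mean=-0.8450  Neff=3.1779  idx=[1, 1, 2, 2, 3, 3]
step 2: w=[0.2405, 0.2405, 0.2202, 0.2202, 0.0393, 0.0393]  mean=-1.1459  Neff=4.6352  idx=[0, 0, 1, 2, 3, 3]

resampled_idx = [0, 0, 1, 2, 3, 3]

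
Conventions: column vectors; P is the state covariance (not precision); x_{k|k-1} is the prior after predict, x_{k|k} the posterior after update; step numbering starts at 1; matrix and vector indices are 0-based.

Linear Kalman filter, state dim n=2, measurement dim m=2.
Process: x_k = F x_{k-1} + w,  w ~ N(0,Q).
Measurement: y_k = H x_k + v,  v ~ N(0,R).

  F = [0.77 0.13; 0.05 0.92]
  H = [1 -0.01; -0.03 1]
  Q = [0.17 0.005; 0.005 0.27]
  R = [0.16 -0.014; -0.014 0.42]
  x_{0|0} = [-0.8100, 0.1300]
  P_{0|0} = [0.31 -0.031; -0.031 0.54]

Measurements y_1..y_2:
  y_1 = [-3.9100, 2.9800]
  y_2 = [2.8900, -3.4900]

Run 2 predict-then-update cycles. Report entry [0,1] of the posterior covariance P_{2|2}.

step 1: x^-=[-0.6068, 0.0791]  P^-=[0.3567 0.0594; 0.0594 0.7250]  S=[0.5156 0.0274; 0.0274 1.1417]  K=[0.6893 0.0261; 0.0675 0.6318]  nu=[-3.3024, 2.8827]  x^+=[-2.8081, 1.6776]  P^+=[0.1100 0.0046; 0.0046 0.2645]
step 2: x^-=[-1.9441, 1.4030]  P^-=[0.2406 0.0442; 0.0442 0.4946]  S=[0.3998 0.0180; 0.0180 0.9122]  K=[0.5994 0.0287; 0.0738 0.5393]  nu=[4.8481, -4.9513]  x^+=[0.8202, -0.9096]  P^+=[0.0956 0.0065; 0.0065 0.2257]

P_post[0,1] = 0.0065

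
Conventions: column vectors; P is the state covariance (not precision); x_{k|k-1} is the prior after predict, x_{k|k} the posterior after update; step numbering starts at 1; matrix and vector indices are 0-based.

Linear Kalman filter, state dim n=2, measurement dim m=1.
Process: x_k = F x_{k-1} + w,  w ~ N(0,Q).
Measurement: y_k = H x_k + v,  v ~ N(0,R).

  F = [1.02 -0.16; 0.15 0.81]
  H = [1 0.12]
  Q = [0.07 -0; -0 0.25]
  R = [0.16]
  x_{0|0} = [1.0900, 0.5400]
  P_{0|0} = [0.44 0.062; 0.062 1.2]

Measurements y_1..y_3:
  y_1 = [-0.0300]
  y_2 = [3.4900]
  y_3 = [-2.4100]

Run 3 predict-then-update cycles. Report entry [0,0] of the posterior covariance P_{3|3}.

P_post[0,0] = 0.1159

step 1: x^-=[1.0254, 0.6009]  P^-=[0.5383 -0.0385; -0.0385 1.0623]  S=[0.7043]  K=[0.7577; 0.1264]  nu=[-1.1275]  x^+=[0.1711, 0.4584]  P^+=[0.1339 -0.1059; -0.1059 1.0510]
step 2: x^-=[0.1012, 0.3970]  P^-=[0.2708 -0.2007; -0.2007 0.9169]  S=[0.3959]  K=[0.6233; -0.2290]  nu=[3.3412]  x^+=[2.1837, -0.3682]  P^+=[0.1170 -0.1442; -0.1442 0.8961]
step 3: x^-=[2.2863, 0.0293]  P^-=[0.2618 -0.2139; -0.2139 0.8055]  S=[0.3820]  K=[0.6180; -0.3068]  nu=[-4.6998]  x^+=[-0.6182, 1.4715]  P^+=[0.1159 -0.1414; -0.1414 0.7696]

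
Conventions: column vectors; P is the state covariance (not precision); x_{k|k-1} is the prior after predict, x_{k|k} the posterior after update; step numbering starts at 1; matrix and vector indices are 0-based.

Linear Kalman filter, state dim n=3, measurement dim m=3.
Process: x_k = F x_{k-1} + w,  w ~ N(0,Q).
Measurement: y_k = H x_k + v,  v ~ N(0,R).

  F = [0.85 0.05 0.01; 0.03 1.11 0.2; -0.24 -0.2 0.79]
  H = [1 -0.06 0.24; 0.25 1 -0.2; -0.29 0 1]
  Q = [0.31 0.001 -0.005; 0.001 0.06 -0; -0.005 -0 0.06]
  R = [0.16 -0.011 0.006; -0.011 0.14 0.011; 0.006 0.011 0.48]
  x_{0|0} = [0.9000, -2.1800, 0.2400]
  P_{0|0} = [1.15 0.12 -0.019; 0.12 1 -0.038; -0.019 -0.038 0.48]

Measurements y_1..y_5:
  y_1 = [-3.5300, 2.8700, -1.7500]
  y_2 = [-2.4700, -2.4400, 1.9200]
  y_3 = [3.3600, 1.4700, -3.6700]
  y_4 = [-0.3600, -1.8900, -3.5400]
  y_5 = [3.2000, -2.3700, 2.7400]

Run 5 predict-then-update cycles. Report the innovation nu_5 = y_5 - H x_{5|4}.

step 1: x^-=[0.6584, -2.3448, 0.4096]  P^-=[1.1533 0.1961 -0.2818; 0.1961 1.3032 -0.2185; -0.2818 -0.2185 0.4965]  S=[1.1941 0.3529 -0.4549; 0.3529 1.7488 -0.5341; -0.4549 -0.5341 1.2370]  K=[0.8103 0.0975 -0.1581; -0.1656 0.8582 0.0870; 0.0766 -0.0992 0.4529]  nu=[-4.4274, 5.1321, -1.9687]  x^+=[-2.1178, 2.6216, -1.3301]  P^+=[0.1330 -0.0365 -0.0314; -0.0365 0.1400 0.0396; -0.0314 0.0396 0.2076]
step 2: x^-=[-1.6823, 2.5804, -1.0668]  P^-=[0.4028 -0.0265 -0.0448; -0.0265 0.2557 0.0447; -0.0448 0.0447 0.1987]  S=[0.5556 0.0563 -0.1079; 0.0563 0.4022 -0.0194; -0.1079 -0.0194 0.7386]  K=[0.6750 0.1068 -0.1174; -0.1043 0.6151 0.0718; 0.0587 -0.0096 0.2950]  nu=[-0.3768, -4.8132, 2.4990]  x^+=[-2.7437, -0.1617, -0.3057]  P^+=[0.1093 -0.0250 -0.0194; -0.0250 0.1010 0.0333; -0.0194 0.0333 0.1362]
step 3: x^-=[-2.3433, -0.3229, 0.4494]  P^-=[0.3868 -0.0165 -0.0344; -0.0165 0.2029 0.0335; -0.0344 0.0335 0.1498]  S=[0.5407 0.0633 -0.1046; 0.0633 0.3548 -0.0193; -0.1046 -0.0193 0.6823]  K=[0.6668 0.1204 -0.1093; -0.0927 0.5609 0.0578; 0.0468 -0.0095 0.2410]  nu=[5.5761, 2.4686, -4.7989]  x^+=[2.1963, 0.2673, -0.4698]  P^+=[0.1072 -0.0217 -0.0160; -0.0217 0.0910 0.0271; -0.0160 0.0271 0.1112]
step 4: x^-=[1.8755, 0.2687, -0.9517]  P^-=[0.3856 -0.0137 -0.0327; -0.0137 0.1871 0.0255; -0.0327 0.0255 0.1347]  S=[0.5393 0.0653 -0.1057; 0.0653 0.3428 -0.0245; -0.1057 -0.0245 0.6661]  K=[0.6659 0.1261 -0.1067; -0.0906 0.5417 0.0498; 0.0425 -0.0201 0.2224]  nu=[-1.9910, -2.8179, -2.0444]  x^+=[0.4126, -1.1792, -1.4344]  P^+=[0.1068 -0.0205 -0.0148; -0.0205 0.0872 0.0234; -0.0148 0.0234 0.1025]
step 5: x^-=[0.2774, -1.5835, -0.9964]  P^-=[0.3855 -0.0127 -0.0322; -0.0127 0.1804 0.0216; -0.0322 0.0216 0.1299]  S=[0.5390 0.0658 -0.1061; 0.0658 0.3380 -0.0276; -0.1061 -0.0276 0.6610]  K=[0.6657 0.1285 -0.1056; -0.0900 0.5330 0.0460; 0.0416 -0.0273 0.2162]  nu=[3.0667, -1.0552, 3.8168]  x^+=[1.7802, -2.2461, -0.0150]  P^+=[0.1067 -0.0200 -0.0143; -0.0200 0.0854 0.0216; -0.0143 0.0216 0.0995]

innov = [3.0667, -1.0552, 3.8168]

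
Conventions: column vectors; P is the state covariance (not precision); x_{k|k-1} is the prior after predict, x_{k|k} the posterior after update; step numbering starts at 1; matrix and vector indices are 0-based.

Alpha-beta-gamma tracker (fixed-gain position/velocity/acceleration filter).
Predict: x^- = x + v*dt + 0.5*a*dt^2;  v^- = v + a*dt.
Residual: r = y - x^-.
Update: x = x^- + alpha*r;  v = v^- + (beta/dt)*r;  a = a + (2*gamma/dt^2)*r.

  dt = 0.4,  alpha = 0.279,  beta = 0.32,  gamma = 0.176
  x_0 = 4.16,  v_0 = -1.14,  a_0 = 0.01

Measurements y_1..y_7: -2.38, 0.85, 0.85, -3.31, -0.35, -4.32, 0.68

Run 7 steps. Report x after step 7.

x_post = 3.5740

step 1: x_pred=3.7048  r=-6.0848  x^+=2.0071  v^+=-6.0038  a^+=-13.3766
step 2: x_pred=-1.4645  r=2.3145  x^+=-0.8188  v^+=-9.5028  a^+=-8.2846
step 3: x_pred=-5.2827  r=6.1327  x^+=-3.5717  v^+=-7.9106  a^+=5.2073
step 4: x_pred=-6.3193  r=3.0093  x^+=-5.4797  v^+=-3.4202  a^+=11.8277
step 5: x_pred=-5.9016  r=5.5516  x^+=-4.3527  v^+=5.7521  a^+=24.0412
step 6: x_pred=-0.1285  r=-4.1915  x^+=-1.2979  v^+=12.0154  a^+=14.8199
step 7: x_pred=4.6938  r=-4.0138  x^+=3.5740  v^+=14.7324  a^+=5.9895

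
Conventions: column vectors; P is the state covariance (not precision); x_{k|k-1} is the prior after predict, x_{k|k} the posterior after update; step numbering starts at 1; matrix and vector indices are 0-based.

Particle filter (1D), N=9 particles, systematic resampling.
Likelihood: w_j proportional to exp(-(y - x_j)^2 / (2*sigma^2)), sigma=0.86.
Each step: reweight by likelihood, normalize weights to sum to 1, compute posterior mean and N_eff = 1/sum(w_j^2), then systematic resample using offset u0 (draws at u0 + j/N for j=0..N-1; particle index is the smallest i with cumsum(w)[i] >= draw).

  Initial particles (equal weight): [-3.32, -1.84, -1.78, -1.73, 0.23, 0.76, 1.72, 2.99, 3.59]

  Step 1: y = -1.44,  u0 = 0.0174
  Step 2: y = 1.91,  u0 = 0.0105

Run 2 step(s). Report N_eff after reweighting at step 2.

N_eff = 7.6809

step 1: w=[0.0301, 0.2943, 0.3033, 0.3098, 0.0498, 0.0124, 0.0004, 0.0000, 0.0000]  mean=-1.6955  Neff=3.5961  idx=[0, 1, 1, 2, 2, 2, 3, 3, 3]
step 2: w=[0.0000, 0.0889, 0.0889, 0.1202, 0.1202, 0.1202, 0.1539, 0.1539, 0.1539]  mean=-1.7676  Neff=7.6809  idx=[1, 2, 3, 4, 5, 6, 6, 7, 8]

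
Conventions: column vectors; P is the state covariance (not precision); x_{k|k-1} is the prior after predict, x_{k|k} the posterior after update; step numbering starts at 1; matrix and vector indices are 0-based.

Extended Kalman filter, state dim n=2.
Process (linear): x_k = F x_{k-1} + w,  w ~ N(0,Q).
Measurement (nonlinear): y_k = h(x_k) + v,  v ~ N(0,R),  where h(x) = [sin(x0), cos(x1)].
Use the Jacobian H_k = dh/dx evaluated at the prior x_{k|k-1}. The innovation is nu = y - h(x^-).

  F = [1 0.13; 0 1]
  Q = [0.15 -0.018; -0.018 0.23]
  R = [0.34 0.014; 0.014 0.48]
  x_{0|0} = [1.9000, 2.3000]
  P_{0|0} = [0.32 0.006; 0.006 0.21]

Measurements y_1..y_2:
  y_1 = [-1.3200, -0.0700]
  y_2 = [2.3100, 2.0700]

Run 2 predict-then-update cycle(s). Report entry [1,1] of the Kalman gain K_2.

K[1,1] = -0.5196

step 1: x^-=[2.1990, 2.3000]  P^-=[0.4751 0.0153; 0.0153 0.4400]  H_jac=[-0.5877 0.0000; 0.0000 -0.7457]  S=[0.5041 0.0207; 0.0207 0.7247]  K=[-0.5539 0.0001; 0.0008 -0.4528]  nu=[-2.1291, 0.5963]  x^+=[3.3784, 2.0284]  P^+=[0.3205 0.0103; 0.0103 0.2914]
step 2: x^-=[3.6420, 2.0284]  P^-=[0.4781 0.0302; 0.0302 0.5214]  H_jac=[-0.8774 0.0000; 0.0000 -0.8971]  S=[0.7080 0.0378; 0.0378 0.8997]  K=[-0.5921 -0.0053; -0.0097 -0.5196]  nu=[2.7898, 2.5118]  x^+=[1.9768, 0.6962]  P^+=[0.2296 0.0121; 0.0121 0.2781]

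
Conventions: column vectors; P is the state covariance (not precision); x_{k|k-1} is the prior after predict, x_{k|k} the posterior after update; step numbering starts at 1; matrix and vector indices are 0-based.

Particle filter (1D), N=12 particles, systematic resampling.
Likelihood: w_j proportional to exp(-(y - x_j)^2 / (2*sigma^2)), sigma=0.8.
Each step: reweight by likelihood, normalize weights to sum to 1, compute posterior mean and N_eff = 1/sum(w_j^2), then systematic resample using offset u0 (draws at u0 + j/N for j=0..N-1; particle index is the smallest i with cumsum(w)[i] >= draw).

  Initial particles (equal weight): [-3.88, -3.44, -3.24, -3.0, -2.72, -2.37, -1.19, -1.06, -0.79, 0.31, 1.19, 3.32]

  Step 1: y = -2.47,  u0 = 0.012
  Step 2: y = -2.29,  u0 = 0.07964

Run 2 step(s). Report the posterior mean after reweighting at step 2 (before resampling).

post_mean = -2.6783

step 1: w=[0.0453, 0.1027, 0.1347, 0.1719, 0.2039, 0.2125, 0.0595, 0.0453, 0.0236, 0.0005, 0.0000, 0.0000]  mean=-2.6769  Neff=6.5278  idx=[0, 1, 2, 2, 3, 3, 4, 4, 5, 5, 5, 6]
step 2: w=[0.0175, 0.0448, 0.0623, 0.0623, 0.0850, 0.0850, 0.1091, 0.1091, 0.1254, 0.1254, 0.1254, 0.0490]  mean=-2.6783  Neff=10.2194  idx=[2, 3, 4, 5, 6, 7, 8, 8, 9, 10, 10, 11]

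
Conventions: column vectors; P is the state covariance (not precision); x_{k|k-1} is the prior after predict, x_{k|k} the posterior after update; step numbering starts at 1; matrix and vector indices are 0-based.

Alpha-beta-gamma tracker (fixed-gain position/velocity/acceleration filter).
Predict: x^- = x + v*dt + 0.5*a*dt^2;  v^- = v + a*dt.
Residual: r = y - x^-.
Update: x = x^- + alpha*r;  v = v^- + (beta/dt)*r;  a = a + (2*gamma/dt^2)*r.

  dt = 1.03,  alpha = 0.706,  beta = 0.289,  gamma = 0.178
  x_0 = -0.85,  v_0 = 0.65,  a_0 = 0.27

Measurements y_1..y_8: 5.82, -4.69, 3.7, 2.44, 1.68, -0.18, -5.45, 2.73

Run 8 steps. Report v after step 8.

v_post = -2.3535

step 1: x_pred=-0.0373  r=5.8573  x^+=4.0980  v^+=2.5715  a^+=2.2355
step 2: x_pred=7.9325  r=-12.6225  x^+=-0.9790  v^+=1.3325  a^+=-2.0002
step 3: x_pred=-0.6675  r=4.3675  x^+=2.4159  v^+=0.4978  a^+=-0.5346
step 4: x_pred=2.6451  r=-0.2051  x^+=2.5003  v^+=-0.1104  a^+=-0.6034
step 5: x_pred=2.0665  r=-0.3865  x^+=1.7936  v^+=-0.8403  a^+=-0.7331
step 6: x_pred=0.5392  r=-0.7192  x^+=0.0315  v^+=-1.7972  a^+=-0.9744
step 7: x_pred=-2.3366  r=-3.1134  x^+=-4.5346  v^+=-3.6745  a^+=-2.0192
step 8: x_pred=-9.3904  r=12.1204  x^+=-0.8334  v^+=-2.3535  a^+=2.0480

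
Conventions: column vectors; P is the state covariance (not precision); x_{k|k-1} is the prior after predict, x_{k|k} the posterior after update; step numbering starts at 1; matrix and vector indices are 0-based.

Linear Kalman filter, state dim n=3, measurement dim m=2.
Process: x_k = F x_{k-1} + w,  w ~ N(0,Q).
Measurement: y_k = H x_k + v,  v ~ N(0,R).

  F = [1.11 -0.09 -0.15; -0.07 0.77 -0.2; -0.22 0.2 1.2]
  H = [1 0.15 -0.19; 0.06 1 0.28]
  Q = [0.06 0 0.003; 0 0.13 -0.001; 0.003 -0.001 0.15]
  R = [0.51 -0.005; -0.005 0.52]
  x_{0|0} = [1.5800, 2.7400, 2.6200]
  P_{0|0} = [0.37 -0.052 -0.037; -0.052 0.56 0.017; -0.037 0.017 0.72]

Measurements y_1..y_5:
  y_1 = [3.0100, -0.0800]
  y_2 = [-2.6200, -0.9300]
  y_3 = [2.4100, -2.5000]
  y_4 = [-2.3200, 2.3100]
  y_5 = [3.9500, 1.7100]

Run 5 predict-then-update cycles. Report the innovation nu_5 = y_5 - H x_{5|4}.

step 1: x^-=[1.1142, 1.4752, 3.3444]  P^-=[0.5598 -0.0846 -0.2925; -0.0846 0.4920 -0.0558; -0.2925 -0.0558 1.2594]  S=[1.2153 -0.1202; -0.1202 1.0615]  K=[0.4890 -0.0698; 0.0443 0.4490; -0.4232 0.2152]  nu=[2.3100, -2.5585]  x^+=[2.4223, 0.4288, 1.8165]  P^+=[0.2558 -0.0516 -0.0089; -0.0516 0.2804 -0.1573; -0.0089 -0.1573 0.9707]
step 2: x^-=[2.3777, -0.2027, 1.7326]  P^-=[0.4083 -0.0374 -0.2421; -0.0374 0.3901 -0.3161; -0.2421 -0.3161 1.5052]  S=[1.0802 -0.0581; -0.0581 0.8399]  K=[0.4117 -0.0676; 0.0946 0.3629; -0.5289 0.0716]  nu=[-4.6381, -1.3551]  x^+=[0.5597, -1.1334, 4.0888]  P^+=[0.2181 -0.0506 0.0010; -0.0506 0.2738 -0.2946; 0.0010 -0.2946 1.1943]
step 3: x^-=[0.1099, -1.7297, 4.5567]  P^-=[0.3596 -0.0151 -0.2404; -0.0151 0.4374 -0.4933; -0.2404 -0.4933 1.7538]  S=[1.0577 -0.0179; -0.0179 0.8100]  K=[0.3799 -0.0667; 0.1426 0.3715; -0.6128 -0.0341]  nu=[3.4253, -2.0528]  x^+=[1.5482, -2.0037, 2.5276]  P^+=[0.2025 -0.0500 0.0045; -0.0500 0.3060 -0.3947; 0.0045 -0.3947 1.3564]
step 4: x^-=[1.5197, -2.1567, 2.2917]  P^-=[0.3403 -0.0018 -0.2475; -0.0018 0.4938 -0.6162; -0.2475 -0.6162 1.9377]  S=[1.0600 0.0093; 0.0093 0.8133]  K=[0.3657 -0.0665; 0.1752 0.3928; -0.6672 -0.1012]  nu=[-3.0807, 3.7338]  x^+=[0.1448, -1.2297, 3.9692]  P^+=[0.1954 -0.0497 0.0056; -0.0497 0.3344 -0.4574; 0.0056 -0.4574 1.4563]
step 5: x^-=[-0.3240, -1.7509, 4.4853]  P^-=[0.3319 0.0060 -0.2542; 0.0060 0.5339 -0.6915; -0.2542 -0.6915 2.0518]  S=[1.0658 0.0259; 0.0259 0.8209]  K=[0.3592 -0.0665; 0.1941 0.4088; -0.6982 -0.1390]  nu=[5.3889, 2.2245]  x^+=[1.4637, 0.2043, 0.4136]  P^+=[0.1920 -0.0495 0.0056; -0.0495 0.3524 -0.4923; 0.0056 -0.4923 1.5114]

innov = [5.3889, 2.2245]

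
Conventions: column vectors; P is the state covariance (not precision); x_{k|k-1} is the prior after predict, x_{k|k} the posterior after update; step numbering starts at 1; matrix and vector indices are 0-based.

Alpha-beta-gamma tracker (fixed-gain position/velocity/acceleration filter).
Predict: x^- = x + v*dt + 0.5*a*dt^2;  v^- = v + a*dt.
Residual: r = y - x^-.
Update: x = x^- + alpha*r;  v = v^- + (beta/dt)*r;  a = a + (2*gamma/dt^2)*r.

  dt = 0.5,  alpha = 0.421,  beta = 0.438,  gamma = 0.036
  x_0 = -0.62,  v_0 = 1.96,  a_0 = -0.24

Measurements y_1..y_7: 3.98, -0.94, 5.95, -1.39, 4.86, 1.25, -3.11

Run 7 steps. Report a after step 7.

step 1: x_pred=0.3300  r=3.6500  x^+=1.8666  v^+=5.0374  a^+=0.8112
step 2: x_pred=4.4867  r=-5.4268  x^+=2.2021  v^+=0.6892  a^+=-0.7517
step 3: x_pred=2.4527  r=3.4973  x^+=3.9251  v^+=3.3769  a^+=0.2555
step 4: x_pred=5.6455  r=-7.0355  x^+=2.6835  v^+=-2.6584  a^+=-1.7707
step 5: x_pred=1.1330  r=3.7270  x^+=2.7021  v^+=-0.2789  a^+=-0.6973
step 6: x_pred=2.4755  r=-1.2255  x^+=1.9595  v^+=-1.7011  a^+=-1.0503
step 7: x_pred=0.9777  r=-4.0877  x^+=-0.7432  v^+=-5.8070  a^+=-2.2275

a_post = -2.2275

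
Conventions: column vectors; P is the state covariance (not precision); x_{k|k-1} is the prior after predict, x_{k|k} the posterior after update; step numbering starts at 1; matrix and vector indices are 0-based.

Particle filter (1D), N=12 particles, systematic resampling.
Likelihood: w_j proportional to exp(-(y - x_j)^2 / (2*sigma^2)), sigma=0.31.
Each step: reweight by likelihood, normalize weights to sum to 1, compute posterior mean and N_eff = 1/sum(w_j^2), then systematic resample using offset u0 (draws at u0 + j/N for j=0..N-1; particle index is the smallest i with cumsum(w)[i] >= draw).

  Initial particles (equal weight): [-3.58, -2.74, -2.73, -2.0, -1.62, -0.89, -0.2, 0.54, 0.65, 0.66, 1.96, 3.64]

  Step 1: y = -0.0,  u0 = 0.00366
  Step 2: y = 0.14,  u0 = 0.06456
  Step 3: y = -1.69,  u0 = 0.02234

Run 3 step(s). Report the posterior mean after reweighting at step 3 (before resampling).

step 1: w=[0.0000, 0.0000, 0.0000, 0.0000, 0.0000, 0.0129, 0.6433, 0.1737, 0.0879, 0.0821, 0.0000, 0.0000]  mean=0.0651  Neff=2.1800  idx=[5, 6, 6, 6, 6, 6, 6, 6, 7, 7, 8, 9]
step 2: w=[0.0008, 0.1051, 0.1051, 0.1051, 0.1051, 0.1051, 0.1051, 0.1051, 0.0834, 0.0834, 0.0496, 0.0470]  mean=0.0055  Neff=10.4238  idx=[1, 2, 3, 3, 4, 5, 6, 7, 7, 8, 9, 11]
step 3: w=[0.1111, 0.1111, 0.1111, 0.1111, 0.1111, 0.1111, 0.1111, 0.1111, 0.1111, 0.0000, 0.0000, 0.0000]  mean=-0.2000  Neff=9.0000  idx=[0, 0, 1, 2, 3, 3, 4, 5, 6, 6, 7, 8]

post_mean = -0.2000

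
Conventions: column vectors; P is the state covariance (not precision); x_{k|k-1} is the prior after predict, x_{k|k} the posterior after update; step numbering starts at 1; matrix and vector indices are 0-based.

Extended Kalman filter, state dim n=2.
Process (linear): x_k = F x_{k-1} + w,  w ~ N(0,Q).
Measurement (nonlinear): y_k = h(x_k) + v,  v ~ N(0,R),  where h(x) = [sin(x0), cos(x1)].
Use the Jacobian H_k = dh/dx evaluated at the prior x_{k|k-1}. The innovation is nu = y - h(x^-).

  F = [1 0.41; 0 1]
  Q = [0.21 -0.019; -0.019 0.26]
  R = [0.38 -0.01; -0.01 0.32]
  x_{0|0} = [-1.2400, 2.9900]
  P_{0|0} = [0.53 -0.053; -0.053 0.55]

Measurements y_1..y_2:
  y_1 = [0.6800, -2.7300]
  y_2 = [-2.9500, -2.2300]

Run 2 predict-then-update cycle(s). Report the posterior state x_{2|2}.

step 1: x^-=[-0.0141, 2.9900]  P^-=[0.7890 0.1535; 0.1535 0.8100]  H_jac=[0.9999 0.0000; 0.0000 -0.1510]  S=[1.1688 -0.0332; -0.0332 0.3385]  K=[0.6749 -0.0023; 0.1214 -0.3495]  nu=[0.6941, -1.7415]  x^+=[0.4584, 3.6829]  P^+=[0.2565 0.0496; 0.0496 0.7486]
step 2: x^-=[1.9684, 3.6829]  P^-=[0.6330 0.3376; 0.3376 1.0086]  H_jac=[-0.3872 0.0000; 0.0000 0.5152]  S=[0.4749 -0.0773; -0.0773 0.5878]  K=[-0.4782 0.2330; -0.1341 0.8665]  nu=[-3.8720, -1.3730]  x^+=[3.5000, 3.0124]  P^+=[0.4753 0.1540; 0.1540 0.5408]

x_post = [3.5000, 3.0124]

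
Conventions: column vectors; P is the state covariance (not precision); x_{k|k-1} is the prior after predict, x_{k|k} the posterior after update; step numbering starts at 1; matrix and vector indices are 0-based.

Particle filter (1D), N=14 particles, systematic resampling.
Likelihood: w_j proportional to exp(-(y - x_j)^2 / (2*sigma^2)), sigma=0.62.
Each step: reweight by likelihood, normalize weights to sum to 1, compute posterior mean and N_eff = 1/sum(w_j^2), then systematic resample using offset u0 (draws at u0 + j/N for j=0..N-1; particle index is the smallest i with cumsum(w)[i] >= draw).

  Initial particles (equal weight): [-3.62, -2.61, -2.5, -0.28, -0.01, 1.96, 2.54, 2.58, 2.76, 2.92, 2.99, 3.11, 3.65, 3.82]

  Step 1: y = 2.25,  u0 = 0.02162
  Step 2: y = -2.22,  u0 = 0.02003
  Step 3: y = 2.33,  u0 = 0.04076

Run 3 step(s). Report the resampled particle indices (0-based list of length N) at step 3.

resampled_idx = [0, 1, 2, 3, 4, 5, 6, 7, 8, 9, 10, 11, 12, 13]

step 1: w=[0.0000, 0.0000, 0.0000, 0.0000, 0.0003, 0.1820, 0.1820, 0.1763, 0.1448, 0.1133, 0.0996, 0.0776, 0.0159, 0.0082]  mean=2.6328  Neff=6.7844  idx=[5, 5, 5, 6, 6, 7, 7, 7, 8, 8, 9, 10, 10, 11]
step 2: w=[0.3328, 0.3328, 0.3328, 0.0004, 0.0004, 0.0002, 0.0002, 0.0002, 0.0000, 0.0000, 0.0000, 0.0000, 0.0000, 0.0000]  mean=1.9609  Neff=3.0093  idx=[0, 0, 0, 0, 0, 1, 1, 1, 1, 1, 2, 2, 2, 2]
step 3: w=[0.0714, 0.0714, 0.0714, 0.0714, 0.0714, 0.0714, 0.0714, 0.0714, 0.0714, 0.0714, 0.0714, 0.0714, 0.0714, 0.0714]  mean=1.9600  Neff=14.0000  idx=[0, 1, 2, 3, 4, 5, 6, 7, 8, 9, 10, 11, 12, 13]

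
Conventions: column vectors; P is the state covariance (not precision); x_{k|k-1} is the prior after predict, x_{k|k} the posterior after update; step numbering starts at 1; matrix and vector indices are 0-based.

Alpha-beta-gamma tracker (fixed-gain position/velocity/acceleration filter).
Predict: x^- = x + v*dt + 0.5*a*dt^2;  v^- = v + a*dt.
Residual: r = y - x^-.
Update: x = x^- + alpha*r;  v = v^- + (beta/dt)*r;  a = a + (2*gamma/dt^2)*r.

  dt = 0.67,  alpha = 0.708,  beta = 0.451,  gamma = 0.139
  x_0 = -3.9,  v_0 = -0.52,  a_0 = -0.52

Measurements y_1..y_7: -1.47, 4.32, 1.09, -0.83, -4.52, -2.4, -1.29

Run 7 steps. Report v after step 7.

step 1: x_pred=-4.3651  r=2.8951  x^+=-2.3154  v^+=1.0804  a^+=1.2729
step 2: x_pred=-1.3058  r=5.6258  x^+=2.6773  v^+=5.7202  a^+=4.7569
step 3: x_pred=7.5775  r=-6.4875  x^+=2.9843  v^+=4.5404  a^+=0.7393
step 4: x_pred=6.1923  r=-7.0223  x^+=1.2205  v^+=0.3087  a^+=-3.6096
step 5: x_pred=0.6172  r=-5.1372  x^+=-3.0199  v^+=-5.5677  a^+=-6.7910
step 6: x_pred=-8.2745  r=5.8745  x^+=-4.1154  v^+=-6.1633  a^+=-3.1529
step 7: x_pred=-8.9525  r=7.6625  x^+=-3.5274  v^+=-3.1179  a^+=1.5924

v_post = -3.1179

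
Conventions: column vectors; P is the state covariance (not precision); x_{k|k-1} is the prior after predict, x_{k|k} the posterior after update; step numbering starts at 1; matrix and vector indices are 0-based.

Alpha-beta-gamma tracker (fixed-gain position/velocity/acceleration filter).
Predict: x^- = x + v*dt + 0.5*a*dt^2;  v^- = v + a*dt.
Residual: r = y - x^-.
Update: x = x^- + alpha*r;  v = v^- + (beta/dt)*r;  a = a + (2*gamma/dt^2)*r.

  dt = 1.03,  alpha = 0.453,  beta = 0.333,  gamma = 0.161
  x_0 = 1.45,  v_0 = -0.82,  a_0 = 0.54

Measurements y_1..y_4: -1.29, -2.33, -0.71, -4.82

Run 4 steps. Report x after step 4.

step 1: x_pred=0.8918  r=-2.1818  x^+=-0.0965  v^+=-0.9692  a^+=-0.1222
step 2: x_pred=-1.1596  r=-1.1704  x^+=-1.6898  v^+=-1.4735  a^+=-0.4774
step 3: x_pred=-3.4607  r=2.7507  x^+=-2.2147  v^+=-1.0759  a^+=0.3574
step 4: x_pred=-3.1332  r=-1.6868  x^+=-3.8973  v^+=-1.2531  a^+=-0.1545

x_post = -3.8973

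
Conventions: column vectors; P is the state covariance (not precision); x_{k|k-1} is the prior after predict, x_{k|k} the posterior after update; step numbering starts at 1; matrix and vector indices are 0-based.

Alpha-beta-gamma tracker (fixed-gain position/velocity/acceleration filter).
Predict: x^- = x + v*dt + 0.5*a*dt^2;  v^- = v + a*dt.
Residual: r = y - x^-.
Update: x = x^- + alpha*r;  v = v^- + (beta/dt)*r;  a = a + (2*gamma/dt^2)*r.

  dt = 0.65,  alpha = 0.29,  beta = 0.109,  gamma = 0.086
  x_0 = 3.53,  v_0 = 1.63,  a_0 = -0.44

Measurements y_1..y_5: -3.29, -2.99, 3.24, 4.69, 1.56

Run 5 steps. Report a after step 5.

a_post = 4.2388

step 1: x_pred=4.4965  r=-7.7865  x^+=2.2385  v^+=0.0383  a^+=-3.6099
step 2: x_pred=1.5007  r=-4.4907  x^+=0.1984  v^+=-3.0612  a^+=-5.4381
step 3: x_pred=-2.9402  r=6.1802  x^+=-1.1479  v^+=-5.5596  a^+=-2.9221
step 4: x_pred=-5.3790  r=10.0690  x^+=-2.4590  v^+=-5.7705  a^+=1.1770
step 5: x_pred=-5.9612  r=7.5212  x^+=-3.7800  v^+=-3.7442  a^+=4.2388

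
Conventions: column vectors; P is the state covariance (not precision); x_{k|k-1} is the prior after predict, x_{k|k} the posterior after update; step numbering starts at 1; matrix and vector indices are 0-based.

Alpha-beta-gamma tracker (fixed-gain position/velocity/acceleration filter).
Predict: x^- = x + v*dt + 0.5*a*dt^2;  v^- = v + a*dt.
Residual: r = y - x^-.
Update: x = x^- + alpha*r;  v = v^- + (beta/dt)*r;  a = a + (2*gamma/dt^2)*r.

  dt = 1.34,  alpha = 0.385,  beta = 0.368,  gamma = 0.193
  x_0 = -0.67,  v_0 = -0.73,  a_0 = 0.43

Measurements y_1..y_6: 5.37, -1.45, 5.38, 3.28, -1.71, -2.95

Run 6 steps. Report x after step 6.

x_post = -2.6534

step 1: x_pred=-1.2621  r=6.6321  x^+=1.2912  v^+=1.6676  a^+=1.8557
step 2: x_pred=5.1918  r=-6.6418  x^+=2.6347  v^+=2.3302  a^+=0.4279
step 3: x_pred=6.1414  r=-0.7614  x^+=5.8482  v^+=2.6945  a^+=0.2642
step 4: x_pred=9.6961  r=-6.4161  x^+=7.2259  v^+=1.2866  a^+=-1.1150
step 5: x_pred=7.9488  r=-9.6588  x^+=4.2302  v^+=-2.8602  a^+=-3.1914
step 6: x_pred=-2.4676  r=-0.4824  x^+=-2.6534  v^+=-7.2691  a^+=-3.2951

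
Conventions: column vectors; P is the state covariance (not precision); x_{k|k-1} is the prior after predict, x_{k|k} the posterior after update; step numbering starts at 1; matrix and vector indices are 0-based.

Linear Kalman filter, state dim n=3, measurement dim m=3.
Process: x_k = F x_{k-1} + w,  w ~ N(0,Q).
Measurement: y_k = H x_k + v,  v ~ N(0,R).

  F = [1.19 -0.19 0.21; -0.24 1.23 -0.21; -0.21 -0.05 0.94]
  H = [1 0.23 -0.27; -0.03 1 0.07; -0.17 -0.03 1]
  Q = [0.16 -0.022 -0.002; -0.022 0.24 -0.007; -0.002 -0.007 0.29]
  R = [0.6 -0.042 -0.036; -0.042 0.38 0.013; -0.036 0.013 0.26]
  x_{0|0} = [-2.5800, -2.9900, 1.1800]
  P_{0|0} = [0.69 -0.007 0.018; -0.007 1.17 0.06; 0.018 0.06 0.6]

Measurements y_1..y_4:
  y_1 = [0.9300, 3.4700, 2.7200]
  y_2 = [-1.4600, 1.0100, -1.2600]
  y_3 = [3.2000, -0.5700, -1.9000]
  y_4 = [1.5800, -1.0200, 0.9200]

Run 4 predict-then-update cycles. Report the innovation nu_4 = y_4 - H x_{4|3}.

step 1: x^-=[-2.2543, -3.3063, 1.8005]  P^-=[1.2132 -0.5170 -0.0367; -0.5170 2.0512 -0.0942; -0.0367 -0.0942 0.8406]  S=[1.7767 -0.1149 -0.5085; -0.1149 2.4545 0.0115; -0.5085 0.0115 1.1504]  K=[0.6327 -0.1973 0.0839; 0.0274 0.8409 -0.0552; 0.0571 -0.0148 0.7640]  nu=[4.4309, 6.5826, 0.4371]  x^+=[-0.7127, 2.3265, 2.2896]  P^+=[0.4239 -0.0923 0.0658; -0.0923 0.3156 -0.0106; 0.0658 -0.0106 0.2072]
step 2: x^-=[-0.8094, 2.5518, 2.1855]  P^-=[0.8563 -0.3883 0.0105; -0.3883 0.8177 -0.0476; 0.0105 -0.0476 0.4657]  S=[1.3552 -0.2611 -0.2865; -0.2611 1.2174 0.0432; -0.2865 0.0432 0.7465]  K=[0.5310 -0.2274 0.0516; -0.0195 0.6763 -0.0548; 0.0367 -0.0274 0.6390]  nu=[-0.6475, -1.7191, -3.5066]  x^+=[-0.9431, 1.5939, -0.0320]  P^+=[0.3629 -0.1006 0.0500; -0.1006 0.2551 -0.0142; 0.0500 -0.0142 0.1725]
step 3: x^-=[-1.4318, 2.1935, 0.0883]  P^-=[0.7624 -0.3640 0.0022; -0.3640 0.7262 -0.0393; 0.0022 -0.0393 0.4386]  S=[1.2691 -0.2575 -0.2710; -0.2575 1.1254 0.0480; -0.2710 0.0480 0.7192]  K=[0.4959 -0.2319 0.0403; -0.0264 0.6488 -0.0522; 0.0288 -0.0277 0.6237]  nu=[4.1511, -2.8127, -2.1659]  x^+=[1.1917, 0.3723, -1.0649]  P^+=[0.3412 -0.1013 0.0446; -0.1013 0.2449 -0.0141; 0.0446 -0.0141 0.1679]
step 4: x^-=[1.1237, 0.3956, -1.2698]  P^-=[0.7286 -0.3546 0.0008; -0.3546 0.7091 -0.0376; 0.0008 -0.0376 0.4356]  S=[1.2390 -0.2515 -0.2660; -0.2515 1.1080 0.0484; -0.2660 0.0484 0.7157]  K=[0.4832 -0.2317 0.0381; -0.0268 0.6434 -0.0514; 0.0266 -0.0275 0.6218]  nu=[0.0224, -1.2930, 2.3927]  x^+=[1.5253, -0.5600, 0.2542]  P^+=[0.3331 -0.1009 0.0431; -0.1009 0.2429 -0.0139; 0.0431 -0.0139 0.1673]

innov = [0.0224, -1.2930, 2.3927]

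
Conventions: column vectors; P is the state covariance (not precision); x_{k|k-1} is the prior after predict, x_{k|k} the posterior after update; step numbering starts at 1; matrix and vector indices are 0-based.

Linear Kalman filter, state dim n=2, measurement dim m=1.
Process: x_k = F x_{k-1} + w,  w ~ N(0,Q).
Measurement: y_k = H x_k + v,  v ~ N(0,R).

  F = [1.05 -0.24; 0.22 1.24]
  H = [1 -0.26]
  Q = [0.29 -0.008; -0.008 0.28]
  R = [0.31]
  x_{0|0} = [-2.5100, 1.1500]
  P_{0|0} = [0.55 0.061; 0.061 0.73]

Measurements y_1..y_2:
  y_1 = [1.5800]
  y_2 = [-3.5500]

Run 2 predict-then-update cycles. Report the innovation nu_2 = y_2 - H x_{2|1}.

step 1: x^-=[-2.9115, 0.8738]  P^-=[0.9077 -0.0220; -0.0220 1.4623]  S=[1.3280]  K=[0.6878; -0.3029]  nu=[4.7187]  x^+=[0.3341, -0.5554]  P^+=[0.2794 0.2546; 0.2546 1.3405]
step 2: x^-=[0.4841, -0.6152]  P^-=[0.5469 -0.0243; -0.0243 2.4937]  S=[1.0381]  K=[0.5329; -0.6479]  nu=[-4.1940]  x^+=[-1.7510, 2.1022]  P^+=[0.2521 0.3342; 0.3342 2.0578]

innov = [-4.1940]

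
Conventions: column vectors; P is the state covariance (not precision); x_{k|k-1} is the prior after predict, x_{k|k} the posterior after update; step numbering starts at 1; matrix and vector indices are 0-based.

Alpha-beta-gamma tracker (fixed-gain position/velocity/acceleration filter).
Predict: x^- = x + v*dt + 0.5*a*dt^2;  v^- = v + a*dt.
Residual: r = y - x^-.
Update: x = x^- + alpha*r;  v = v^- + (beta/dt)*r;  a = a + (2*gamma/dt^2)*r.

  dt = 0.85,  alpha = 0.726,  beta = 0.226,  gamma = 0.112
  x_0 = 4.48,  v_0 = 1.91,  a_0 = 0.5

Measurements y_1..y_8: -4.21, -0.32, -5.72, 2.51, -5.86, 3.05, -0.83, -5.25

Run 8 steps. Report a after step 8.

step 1: x_pred=6.2841  r=-10.4941  x^+=-1.3346  v^+=-0.4552  a^+=-2.7535
step 2: x_pred=-2.7162  r=2.3962  x^+=-0.9766  v^+=-2.1586  a^+=-2.0106
step 3: x_pred=-3.5377  r=-2.1823  x^+=-5.1221  v^+=-4.4479  a^+=-2.6872
step 4: x_pred=-9.8735  r=12.3835  x^+=-0.8831  v^+=-3.4394  a^+=1.1521
step 5: x_pred=-3.3904  r=-2.4696  x^+=-5.1833  v^+=-3.1168  a^+=0.3864
step 6: x_pred=-7.6930  r=10.7430  x^+=0.1064  v^+=0.0681  a^+=3.7171
step 7: x_pred=1.5071  r=-2.3371  x^+=-0.1896  v^+=2.6062  a^+=2.9926
step 8: x_pred=3.1067  r=-8.3567  x^+=-2.9603  v^+=2.9280  a^+=0.4017

a_post = 0.4017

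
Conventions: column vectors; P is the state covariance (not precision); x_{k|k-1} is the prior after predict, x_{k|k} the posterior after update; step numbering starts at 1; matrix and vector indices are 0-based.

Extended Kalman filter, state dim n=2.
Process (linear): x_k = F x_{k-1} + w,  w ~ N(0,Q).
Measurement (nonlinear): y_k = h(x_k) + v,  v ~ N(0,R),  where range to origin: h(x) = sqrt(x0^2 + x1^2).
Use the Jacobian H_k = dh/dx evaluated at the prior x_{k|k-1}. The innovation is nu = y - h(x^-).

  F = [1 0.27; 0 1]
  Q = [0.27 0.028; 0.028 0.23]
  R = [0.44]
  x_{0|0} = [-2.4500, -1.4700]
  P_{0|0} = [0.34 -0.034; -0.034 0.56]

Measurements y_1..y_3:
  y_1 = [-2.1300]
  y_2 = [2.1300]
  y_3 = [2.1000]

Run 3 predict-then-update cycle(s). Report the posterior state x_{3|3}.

step 1: x^-=[-2.8469, -1.4700]  P^-=[0.6325 0.1452; 0.1452 0.7900]  H_jac=[-0.8885 -0.4588]  S=[1.2240]  K=[-0.5135; -0.4015]  nu=[-5.3340]  x^+=[-0.1076, 0.6717]  P^+=[0.3097 -0.1072; -0.1072 0.5927]
step 2: x^-=[0.0737, 0.6717]  P^-=[0.5650 0.0808; 0.0808 0.8227]  H_jac=[0.1091 0.9940]  S=[1.2771]  K=[0.1112; 0.6472]  nu=[1.4542]  x^+=[0.2354, 1.6129]  P^+=[0.5492 -0.0111; -0.0111 0.2877]
step 3: x^-=[0.6709, 1.6129]  P^-=[0.8342 0.0946; 0.0946 0.5177]  H_jac=[0.3841 0.9233]  S=[1.0715]  K=[0.3805; 0.4800]  nu=[0.3531]  x^+=[0.8053, 1.7824]  P^+=[0.6790 -0.1011; -0.1011 0.2708]

x_post = [0.8053, 1.7824]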